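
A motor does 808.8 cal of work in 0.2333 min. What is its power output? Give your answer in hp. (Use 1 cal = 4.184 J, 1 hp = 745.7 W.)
Convert to SI: W = 3384.02 J, t = 13.998 s
P = W/t = 3384.02/13.998 = 241.75 W = 0.3242 hp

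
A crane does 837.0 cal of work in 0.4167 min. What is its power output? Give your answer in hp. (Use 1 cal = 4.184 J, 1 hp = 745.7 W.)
Convert to SI: W = 3502.01 J, t = 25.002 s
P = W/t = 3502.01/25.002 = 140.069 W = 0.1878 hp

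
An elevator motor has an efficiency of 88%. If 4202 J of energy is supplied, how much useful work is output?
W_out = η·W_in = 0.88·4202 = 3697.76 J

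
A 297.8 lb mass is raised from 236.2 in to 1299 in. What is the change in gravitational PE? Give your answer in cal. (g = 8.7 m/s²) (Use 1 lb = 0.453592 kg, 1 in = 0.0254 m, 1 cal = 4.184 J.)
Convert to SI: m = 135.08 kg, Δh = 26.9951 m
ΔPE = mgΔh = (135.08)(8.7)(26.9951) = 31724.5 J = 7582 cal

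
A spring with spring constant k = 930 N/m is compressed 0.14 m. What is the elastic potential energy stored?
PE = ½kx² = ½(930)(0.14)² = 9.114 J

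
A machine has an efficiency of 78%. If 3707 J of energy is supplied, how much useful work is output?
W_out = η·W_in = 0.78·3707 = 2891.46 J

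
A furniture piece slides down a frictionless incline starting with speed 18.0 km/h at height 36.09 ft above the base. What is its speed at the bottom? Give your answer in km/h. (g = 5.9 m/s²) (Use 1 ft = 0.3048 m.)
Convert to SI: v₀ = 5.0 m/s, h = 11.0002 m
½mv₀² + mgh = ½mv² ⇒ v = √(v₀² + 2gh) = √(5.0² + 2·5.9·11.0002) = 12.442 m/s = 44.79 km/h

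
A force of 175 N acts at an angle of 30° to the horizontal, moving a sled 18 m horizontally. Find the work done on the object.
W = F·d·cosθ = (175)(18)cos(30°) = 2728 J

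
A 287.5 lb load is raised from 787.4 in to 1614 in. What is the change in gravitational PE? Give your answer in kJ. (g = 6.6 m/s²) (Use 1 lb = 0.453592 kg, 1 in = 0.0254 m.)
Convert to SI: m = 130.408 kg, Δh = 20.9956 m
ΔPE = mgΔh = (130.408)(6.6)(20.9956) = 18070.8 J = 18.07 kJ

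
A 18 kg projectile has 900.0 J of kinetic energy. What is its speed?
v = √(2·KE/m) = √(2·900.0/18) = 10.0 m/s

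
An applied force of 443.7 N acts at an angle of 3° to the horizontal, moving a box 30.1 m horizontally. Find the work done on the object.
W = F·d·cosθ = (443.7)(30.1)cos(3°) = 13340 J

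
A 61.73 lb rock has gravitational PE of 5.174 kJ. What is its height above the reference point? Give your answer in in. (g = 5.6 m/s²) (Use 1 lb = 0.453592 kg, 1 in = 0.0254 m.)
Convert to SI: m = 28.0002 kg, PE = 5174.0 J
h = PE/(mg) = 5174.0/(28.0002·5.6) = 32.9972 m = 1299 in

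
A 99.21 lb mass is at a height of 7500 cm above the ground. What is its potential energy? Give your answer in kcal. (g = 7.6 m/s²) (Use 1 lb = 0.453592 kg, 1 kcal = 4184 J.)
Convert to SI: m = 45.0009 kg, h = 75.0 m
PE = mgh = (45.0009)(7.6)(75.0) = 25650.5 J = 6.131 kcal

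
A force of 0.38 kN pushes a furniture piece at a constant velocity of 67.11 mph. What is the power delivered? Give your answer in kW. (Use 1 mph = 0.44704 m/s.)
Convert to SI: F = 380.0 N, v = 30.0009 m/s
P = Fv = (380.0)(30.0009) = 11400.3 W = 11.4 kW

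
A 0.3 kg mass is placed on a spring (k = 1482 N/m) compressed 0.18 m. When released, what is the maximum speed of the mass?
½kx² = ½mv² ⇒ v = x√(k/m) = (0.18)√(1482/0.3) = 12.65 m/s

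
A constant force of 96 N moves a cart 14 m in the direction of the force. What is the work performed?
W = F·d = (96)(14) = 1344 J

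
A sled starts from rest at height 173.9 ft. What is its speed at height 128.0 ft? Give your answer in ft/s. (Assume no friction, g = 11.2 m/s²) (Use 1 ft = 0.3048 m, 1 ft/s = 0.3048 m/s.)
Convert to SI: h₁−h₂ = 13.9903 m
mgh₁ = mgh₂ + ½mv² ⇒ v = √(2g(h₁−h₂)) = √(2·11.2·13.9903) = 17.7026 m/s = 58.08 ft/s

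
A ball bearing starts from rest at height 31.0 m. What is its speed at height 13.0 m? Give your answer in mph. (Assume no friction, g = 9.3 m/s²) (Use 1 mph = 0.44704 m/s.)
mgh₁ = mgh₂ + ½mv² ⇒ v = √(2g(h₁−h₂)) = √(2·9.3·18.0) = 18.2975 m/s = 40.93 mph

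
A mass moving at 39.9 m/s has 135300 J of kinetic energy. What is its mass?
m = 2·KE/v² = 2·135300/(39.9)² = 170.0 kg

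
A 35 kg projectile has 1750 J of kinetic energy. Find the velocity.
v = √(2·KE/m) = √(2·1750/35) = 10.0 m/s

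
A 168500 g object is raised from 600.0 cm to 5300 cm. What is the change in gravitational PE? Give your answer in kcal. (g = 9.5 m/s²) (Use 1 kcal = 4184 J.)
Convert to SI: m = 168.5 kg, Δh = 47.0 m
ΔPE = mgΔh = (168.5)(9.5)(47.0) = 75235.3 J = 17.98 kcal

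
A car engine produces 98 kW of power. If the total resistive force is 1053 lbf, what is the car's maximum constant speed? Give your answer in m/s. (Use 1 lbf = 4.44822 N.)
Convert to SI: F = 4683.98 N
P = Fv ⇒ v = P/F = 98000 W/4683.98 N = 20.92 m/s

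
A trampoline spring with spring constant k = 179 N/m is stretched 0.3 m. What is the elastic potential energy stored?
PE = ½kx² = ½(179)(0.3)² = 8.055 J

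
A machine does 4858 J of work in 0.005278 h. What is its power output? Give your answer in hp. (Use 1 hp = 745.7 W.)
Convert to SI: W = 4858.0 J, t = 19.0008 s
P = W/t = 4858.0/19.0008 = 255.673 W = 0.3429 hp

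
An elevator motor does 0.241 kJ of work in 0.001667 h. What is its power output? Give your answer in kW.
Convert to SI: W = 241.0 J, t = 6.0012 s
P = W/t = 241.0/6.0012 = 40.1586 W = 0.04016 kW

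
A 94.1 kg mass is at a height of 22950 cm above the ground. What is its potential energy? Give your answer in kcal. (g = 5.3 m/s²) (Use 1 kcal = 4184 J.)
Convert to SI: m = 94.1 kg, h = 229.5 m
PE = mgh = (94.1)(5.3)(229.5) = 114459 J = 27.36 kcal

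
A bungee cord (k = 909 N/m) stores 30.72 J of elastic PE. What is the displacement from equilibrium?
x = √(2·PE/k) = √(2·30.72/909) = 0.26 m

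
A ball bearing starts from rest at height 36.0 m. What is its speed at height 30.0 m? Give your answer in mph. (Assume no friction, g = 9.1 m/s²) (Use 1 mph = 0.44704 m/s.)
mgh₁ = mgh₂ + ½mv² ⇒ v = √(2g(h₁−h₂)) = √(2·9.1·6.0) = 10.4499 m/s = 23.38 mph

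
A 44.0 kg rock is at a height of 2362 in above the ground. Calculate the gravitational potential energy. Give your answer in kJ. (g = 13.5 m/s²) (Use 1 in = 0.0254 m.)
Convert to SI: m = 44.0 kg, h = 59.9948 m
PE = mgh = (44.0)(13.5)(59.9948) = 35636.9 J = 35.64 kJ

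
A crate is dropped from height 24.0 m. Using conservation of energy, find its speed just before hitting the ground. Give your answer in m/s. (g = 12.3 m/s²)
mgh = ½mv² ⇒ v = √(2gh) = √(2·12.3·24.0) = 24.3 m/s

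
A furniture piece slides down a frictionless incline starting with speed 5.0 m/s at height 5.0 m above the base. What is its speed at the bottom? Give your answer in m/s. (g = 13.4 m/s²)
½mv₀² + mgh = ½mv² ⇒ v = √(v₀² + 2gh) = √(5.0² + 2·13.4·5.0) = 12.61 m/s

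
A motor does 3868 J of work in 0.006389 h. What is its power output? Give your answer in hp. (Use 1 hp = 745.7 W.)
Convert to SI: W = 3868.0 J, t = 23.0004 s
P = W/t = 3868.0/23.0004 = 168.171 W = 0.2255 hp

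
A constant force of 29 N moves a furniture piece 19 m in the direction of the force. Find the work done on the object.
W = F·d = (29)(19) = 551.0 J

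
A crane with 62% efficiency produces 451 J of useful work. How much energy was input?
W_in = W_out/η = 451/0.62 = 727.4 J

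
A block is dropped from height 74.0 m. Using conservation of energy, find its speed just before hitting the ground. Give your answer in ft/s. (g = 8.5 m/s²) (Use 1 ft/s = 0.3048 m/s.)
mgh = ½mv² ⇒ v = √(2gh) = √(2·8.5·74.0) = 35.4683 m/s = 116.4 ft/s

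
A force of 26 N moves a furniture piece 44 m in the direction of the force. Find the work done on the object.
W = F·d = (26)(44) = 1144 J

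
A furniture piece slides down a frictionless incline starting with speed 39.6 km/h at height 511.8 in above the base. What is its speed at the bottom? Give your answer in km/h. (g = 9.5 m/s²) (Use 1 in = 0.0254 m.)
Convert to SI: v₀ = 11.0 m/s, h = 12.9997 m
½mv₀² + mgh = ½mv² ⇒ v = √(v₀² + 2gh) = √(11.0² + 2·9.5·12.9997) = 19.1832 m/s = 69.06 km/h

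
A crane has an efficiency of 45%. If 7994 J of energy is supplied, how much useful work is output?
W_out = η·W_in = 0.45·7994 = 3597.3 J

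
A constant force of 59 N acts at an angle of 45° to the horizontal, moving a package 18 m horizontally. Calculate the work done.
W = F·d·cosθ = (59)(18)cos(45°) = 750.9 J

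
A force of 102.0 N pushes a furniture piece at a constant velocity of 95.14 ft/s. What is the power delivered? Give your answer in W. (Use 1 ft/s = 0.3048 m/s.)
Convert to SI: F = 102.0 N, v = 28.9987 m/s
P = Fv = (102.0)(28.9987) = 2958 W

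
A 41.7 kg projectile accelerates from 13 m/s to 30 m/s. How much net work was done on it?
W = ΔKE = ½m(v₂² − v₁²) = ½(41.7)(30² − 13²) = 15241.35 J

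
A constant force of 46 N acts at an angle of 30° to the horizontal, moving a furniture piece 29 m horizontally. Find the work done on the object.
W = F·d·cosθ = (46)(29)cos(30°) = 1155 J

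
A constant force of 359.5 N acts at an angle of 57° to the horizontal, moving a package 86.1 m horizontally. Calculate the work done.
W = F·d·cosθ = (359.5)(86.1)cos(57°) = 16860 J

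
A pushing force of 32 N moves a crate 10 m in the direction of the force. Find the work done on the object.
W = F·d = (32)(10) = 320.0 J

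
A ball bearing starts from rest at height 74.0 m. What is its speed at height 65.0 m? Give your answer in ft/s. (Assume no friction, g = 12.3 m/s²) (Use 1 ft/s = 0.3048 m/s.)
mgh₁ = mgh₂ + ½mv² ⇒ v = √(2g(h₁−h₂)) = √(2·12.3·9.0) = 14.8795 m/s = 48.82 ft/s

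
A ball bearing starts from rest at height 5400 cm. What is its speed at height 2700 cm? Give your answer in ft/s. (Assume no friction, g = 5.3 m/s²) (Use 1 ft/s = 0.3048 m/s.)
Convert to SI: h₁−h₂ = 27.0 m
mgh₁ = mgh₂ + ½mv² ⇒ v = √(2g(h₁−h₂)) = √(2·5.3·27.0) = 16.9174 m/s = 55.5 ft/s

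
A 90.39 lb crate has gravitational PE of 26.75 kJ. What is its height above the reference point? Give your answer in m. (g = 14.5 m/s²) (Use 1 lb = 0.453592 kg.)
Convert to SI: m = 41.0002 kg, PE = 26750.0 J
h = PE/(mg) = 26750.0/(41.0002·14.5) = 45.0 m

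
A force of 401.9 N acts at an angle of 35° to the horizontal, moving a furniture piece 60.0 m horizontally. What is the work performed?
W = F·d·cosθ = (401.9)(60.0)cos(35°) = 19750 J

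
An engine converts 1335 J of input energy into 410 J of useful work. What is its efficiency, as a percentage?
η = W_out/W_in = 410/1335 = 30.71%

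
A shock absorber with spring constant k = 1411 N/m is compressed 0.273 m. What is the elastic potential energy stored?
PE = ½kx² = ½(1411)(0.273)² = 52.58 J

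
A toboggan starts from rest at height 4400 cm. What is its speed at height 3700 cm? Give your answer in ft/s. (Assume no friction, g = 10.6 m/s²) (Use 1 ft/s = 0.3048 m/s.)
Convert to SI: h₁−h₂ = 7.0 m
mgh₁ = mgh₂ + ½mv² ⇒ v = √(2g(h₁−h₂)) = √(2·10.6·7.0) = 12.182 m/s = 39.97 ft/s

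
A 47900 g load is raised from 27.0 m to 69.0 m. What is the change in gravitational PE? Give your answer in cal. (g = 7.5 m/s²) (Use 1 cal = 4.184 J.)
Convert to SI: m = 47.9 kg, Δh = 42.0 m
ΔPE = mgΔh = (47.9)(7.5)(42.0) = 15088.5 J = 3606 cal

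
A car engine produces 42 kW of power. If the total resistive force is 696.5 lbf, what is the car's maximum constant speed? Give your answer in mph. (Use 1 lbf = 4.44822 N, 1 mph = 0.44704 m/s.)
Convert to SI: F = 3098.19 N
P = Fv ⇒ v = P/F = 42000 W/3098.19 N = 13.5563 m/s = 30.32 mph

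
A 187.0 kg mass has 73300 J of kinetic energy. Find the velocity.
v = √(2·KE/m) = √(2·73300/187.0) = 28.0 m/s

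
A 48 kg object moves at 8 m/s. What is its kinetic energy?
KE = ½mv² = ½(48)(8)² = 1536.0 J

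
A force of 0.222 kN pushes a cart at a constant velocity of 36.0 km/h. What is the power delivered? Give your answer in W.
Convert to SI: F = 222.0 N, v = 10.0 m/s
P = Fv = (222.0)(10.0) = 2220 W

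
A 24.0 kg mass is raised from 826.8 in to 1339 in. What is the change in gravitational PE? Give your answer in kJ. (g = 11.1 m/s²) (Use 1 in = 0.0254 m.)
Convert to SI: m = 24.0 kg, Δh = 13.0099 m
ΔPE = mgΔh = (24.0)(11.1)(13.0099) = 3465.83 J = 3.466 kJ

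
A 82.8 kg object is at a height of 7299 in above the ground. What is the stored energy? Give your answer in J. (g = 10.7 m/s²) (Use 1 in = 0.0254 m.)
Convert to SI: m = 82.8 kg, h = 185.395 m
PE = mgh = (82.8)(10.7)(185.395) = 164300 J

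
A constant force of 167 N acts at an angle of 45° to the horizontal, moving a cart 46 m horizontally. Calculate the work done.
W = F·d·cosθ = (167)(46)cos(45°) = 5432 J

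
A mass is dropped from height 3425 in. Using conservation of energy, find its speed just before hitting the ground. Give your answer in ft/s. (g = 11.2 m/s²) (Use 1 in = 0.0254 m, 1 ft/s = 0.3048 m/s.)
Convert to SI: h = 86.995 m
mgh = ½mv² ⇒ v = √(2gh) = √(2·11.2·86.995) = 44.1439 m/s = 144.8 ft/s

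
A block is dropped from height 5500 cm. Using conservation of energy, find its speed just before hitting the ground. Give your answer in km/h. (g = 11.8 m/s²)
Convert to SI: h = 55.0 m
mgh = ½mv² ⇒ v = √(2gh) = √(2·11.8·55.0) = 36.0278 m/s = 129.7 km/h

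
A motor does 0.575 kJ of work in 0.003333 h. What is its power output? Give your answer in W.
Convert to SI: W = 575.0 J, t = 11.9988 s
P = W/t = 575.0/11.9988 = 47.92 W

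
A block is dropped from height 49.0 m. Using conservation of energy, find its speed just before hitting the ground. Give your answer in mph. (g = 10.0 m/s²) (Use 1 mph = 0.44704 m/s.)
mgh = ½mv² ⇒ v = √(2gh) = √(2·10.0·49.0) = 31.305 m/s = 70.03 mph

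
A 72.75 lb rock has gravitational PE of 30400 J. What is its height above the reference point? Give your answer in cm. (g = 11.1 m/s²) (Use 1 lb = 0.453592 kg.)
Convert to SI: m = 32.9988 kg, PE = 30400.0 J
h = PE/(mg) = 30400.0/(32.9988·11.1) = 82.9951 m = 8300 cm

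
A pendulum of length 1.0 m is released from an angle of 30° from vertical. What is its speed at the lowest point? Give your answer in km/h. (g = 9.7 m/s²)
h = L(1 − cosθ) = 1.0(1 − cos30°) = 0.133975 m
v = √(2gh) = √(2·9.7·0.133975) = 1.61217 m/s = 5.804 km/h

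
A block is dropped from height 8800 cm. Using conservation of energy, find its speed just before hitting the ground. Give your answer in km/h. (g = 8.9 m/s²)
Convert to SI: h = 88.0 m
mgh = ½mv² ⇒ v = √(2gh) = √(2·8.9·88.0) = 39.5778 m/s = 142.5 km/h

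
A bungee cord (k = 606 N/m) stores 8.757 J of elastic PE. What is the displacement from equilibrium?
x = √(2·PE/k) = √(2·8.757/606) = 0.17 m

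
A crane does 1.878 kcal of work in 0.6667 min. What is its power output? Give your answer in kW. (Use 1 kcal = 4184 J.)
Convert to SI: W = 7857.55 J, t = 40.002 s
P = W/t = 7857.55/40.002 = 196.429 W = 0.1964 kW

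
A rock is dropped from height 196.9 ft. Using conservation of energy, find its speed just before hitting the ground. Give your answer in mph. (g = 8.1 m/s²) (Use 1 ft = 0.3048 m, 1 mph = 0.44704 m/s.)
Convert to SI: h = 60.0151 m
mgh = ½mv² ⇒ v = √(2gh) = √(2·8.1·60.0151) = 31.1808 m/s = 69.75 mph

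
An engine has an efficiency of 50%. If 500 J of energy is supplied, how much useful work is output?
W_out = η·W_in = 0.5·500 = 250.0 J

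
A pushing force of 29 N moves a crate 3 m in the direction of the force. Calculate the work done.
W = F·d = (29)(3) = 87.0 J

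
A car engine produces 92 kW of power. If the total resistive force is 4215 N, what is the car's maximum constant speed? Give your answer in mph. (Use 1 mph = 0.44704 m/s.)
P = Fv ⇒ v = P/F = 92000 W/4215.0 N = 21.8268 m/s = 48.83 mph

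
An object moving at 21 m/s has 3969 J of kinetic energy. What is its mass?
m = 2·KE/v² = 2·3969/(21)² = 18.0 kg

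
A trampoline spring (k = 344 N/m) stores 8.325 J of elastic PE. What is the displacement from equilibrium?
x = √(2·PE/k) = √(2·8.325/344) = 0.22 m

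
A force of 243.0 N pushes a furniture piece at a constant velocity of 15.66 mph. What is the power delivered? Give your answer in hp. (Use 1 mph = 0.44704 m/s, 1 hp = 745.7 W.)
Convert to SI: F = 243.0 N, v = 7.00065 m/s
P = Fv = (243.0)(7.00065) = 1701.16 W = 2.281 hp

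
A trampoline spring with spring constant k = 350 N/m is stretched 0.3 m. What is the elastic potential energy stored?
PE = ½kx² = ½(350)(0.3)² = 15.75 J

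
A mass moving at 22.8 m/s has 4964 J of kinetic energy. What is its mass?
m = 2·KE/v² = 2·4964/(22.8)² = 19.1 kg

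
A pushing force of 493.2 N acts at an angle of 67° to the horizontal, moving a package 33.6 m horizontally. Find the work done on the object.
W = F·d·cosθ = (493.2)(33.6)cos(67°) = 6475 J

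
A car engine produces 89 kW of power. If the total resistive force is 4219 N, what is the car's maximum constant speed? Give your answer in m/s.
P = Fv ⇒ v = P/F = 89000 W/4219.0 N = 21.1 m/s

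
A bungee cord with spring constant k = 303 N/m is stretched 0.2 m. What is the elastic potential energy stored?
PE = ½kx² = ½(303)(0.2)² = 6.06 J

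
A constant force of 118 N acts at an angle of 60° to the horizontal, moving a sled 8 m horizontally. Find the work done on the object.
W = F·d·cosθ = (118)(8)cos(60°) = 472.0 J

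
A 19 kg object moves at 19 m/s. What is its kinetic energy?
KE = ½mv² = ½(19)(19)² = 3429.5 J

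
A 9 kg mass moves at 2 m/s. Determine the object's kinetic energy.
KE = ½mv² = ½(9)(2)² = 18.0 J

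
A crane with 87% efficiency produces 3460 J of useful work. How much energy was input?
W_in = W_out/η = 3460/0.87 = 3977 J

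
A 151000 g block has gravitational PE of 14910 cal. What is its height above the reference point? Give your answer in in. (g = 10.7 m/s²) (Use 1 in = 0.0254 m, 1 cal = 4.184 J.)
Convert to SI: m = 151.0 kg, PE = 62383.4 J
h = PE/(mg) = 62383.4/(151.0·10.7) = 38.6108 m = 1520 in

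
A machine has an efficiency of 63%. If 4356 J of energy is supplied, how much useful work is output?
W_out = η·W_in = 0.63·4356 = 2744.28 J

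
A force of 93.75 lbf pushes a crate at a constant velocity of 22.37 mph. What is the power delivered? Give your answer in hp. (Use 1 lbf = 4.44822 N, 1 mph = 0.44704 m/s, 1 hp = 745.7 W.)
Convert to SI: F = 417.021 N, v = 10.0003 m/s
P = Fv = (417.021)(10.0003) = 4170.325 W = 5.592 hp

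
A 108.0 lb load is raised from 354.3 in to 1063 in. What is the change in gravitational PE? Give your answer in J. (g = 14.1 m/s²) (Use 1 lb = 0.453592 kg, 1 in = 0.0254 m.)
Convert to SI: m = 48.9879 kg, Δh = 18.001 m
ΔPE = mgΔh = (48.9879)(14.1)(18.001) = 12430 J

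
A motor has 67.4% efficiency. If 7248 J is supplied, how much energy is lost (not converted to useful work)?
W_lost = W_in(1 − η) = 7248·(1 − 0.674) = 2363 J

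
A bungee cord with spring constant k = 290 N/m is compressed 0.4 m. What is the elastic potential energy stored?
PE = ½kx² = ½(290)(0.4)² = 23.2 J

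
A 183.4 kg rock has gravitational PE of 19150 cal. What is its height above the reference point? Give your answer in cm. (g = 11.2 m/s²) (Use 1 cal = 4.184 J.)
Convert to SI: m = 183.4 kg, PE = 80123.6 J
h = PE/(mg) = 80123.6/(183.4·11.2) = 39.007 m = 3901 cm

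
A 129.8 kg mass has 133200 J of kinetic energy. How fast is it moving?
v = √(2·KE/m) = √(2·133200/129.8) = 45.3 m/s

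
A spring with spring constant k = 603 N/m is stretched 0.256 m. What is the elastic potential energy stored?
PE = ½kx² = ½(603)(0.256)² = 19.76 J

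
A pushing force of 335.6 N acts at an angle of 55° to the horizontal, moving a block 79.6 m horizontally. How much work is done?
W = F·d·cosθ = (335.6)(79.6)cos(55°) = 15320 J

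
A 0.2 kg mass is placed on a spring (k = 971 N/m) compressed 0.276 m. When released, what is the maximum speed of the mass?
½kx² = ½mv² ⇒ v = x√(k/m) = (0.276)√(971/0.2) = 19.23 m/s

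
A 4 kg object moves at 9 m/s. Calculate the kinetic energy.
KE = ½mv² = ½(4)(9)² = 162.0 J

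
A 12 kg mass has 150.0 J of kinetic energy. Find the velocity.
v = √(2·KE/m) = √(2·150.0/12) = 5.0 m/s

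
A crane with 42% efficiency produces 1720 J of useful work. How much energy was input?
W_in = W_out/η = 1720/0.42 = 4095 J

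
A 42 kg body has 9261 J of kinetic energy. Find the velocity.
v = √(2·KE/m) = √(2·9261/42) = 21.0 m/s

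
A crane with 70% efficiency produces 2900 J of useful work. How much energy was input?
W_in = W_out/η = 2900/0.7 = 4143 J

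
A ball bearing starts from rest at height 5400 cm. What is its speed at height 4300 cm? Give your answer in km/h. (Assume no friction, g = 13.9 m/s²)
Convert to SI: h₁−h₂ = 11.0 m
mgh₁ = mgh₂ + ½mv² ⇒ v = √(2g(h₁−h₂)) = √(2·13.9·11.0) = 17.4871 m/s = 62.95 km/h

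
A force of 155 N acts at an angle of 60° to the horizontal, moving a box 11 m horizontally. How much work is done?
W = F·d·cosθ = (155)(11)cos(60°) = 852.5 J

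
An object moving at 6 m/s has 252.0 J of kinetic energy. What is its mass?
m = 2·KE/v² = 2·252.0/(6)² = 14.0 kg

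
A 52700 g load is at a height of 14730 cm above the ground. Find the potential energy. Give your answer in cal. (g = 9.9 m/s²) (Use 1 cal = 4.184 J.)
Convert to SI: m = 52.7 kg, h = 147.3 m
PE = mgh = (52.7)(9.9)(147.3) = 76850.8 J = 18370 cal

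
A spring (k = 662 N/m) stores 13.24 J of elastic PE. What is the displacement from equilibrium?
x = √(2·PE/k) = √(2·13.24/662) = 0.2 m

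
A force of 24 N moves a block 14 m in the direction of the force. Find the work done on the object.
W = F·d = (24)(14) = 336.0 J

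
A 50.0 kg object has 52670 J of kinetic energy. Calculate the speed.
v = √(2·KE/m) = √(2·52670/50.0) = 45.9 m/s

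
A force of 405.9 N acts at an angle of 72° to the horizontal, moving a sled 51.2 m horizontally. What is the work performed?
W = F·d·cosθ = (405.9)(51.2)cos(72°) = 6422 J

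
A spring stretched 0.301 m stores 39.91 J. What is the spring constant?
k = 2·PE/x² = 2·39.91/(0.301)² = 881.0 N/m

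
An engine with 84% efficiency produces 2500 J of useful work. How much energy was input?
W_in = W_out/η = 2500/0.84 = 2976 J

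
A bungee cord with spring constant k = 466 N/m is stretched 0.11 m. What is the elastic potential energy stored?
PE = ½kx² = ½(466)(0.11)² = 2.819 J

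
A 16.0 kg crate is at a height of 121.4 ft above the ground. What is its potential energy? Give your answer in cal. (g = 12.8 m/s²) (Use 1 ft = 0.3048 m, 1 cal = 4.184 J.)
Convert to SI: m = 16.0 kg, h = 37.0027 m
PE = mgh = (16.0)(12.8)(37.0027) = 7578.16 J = 1811 cal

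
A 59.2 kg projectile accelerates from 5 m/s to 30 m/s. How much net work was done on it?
W = ΔKE = ½m(v₂² − v₁²) = ½(59.2)(30² − 5²) = 25900.0 J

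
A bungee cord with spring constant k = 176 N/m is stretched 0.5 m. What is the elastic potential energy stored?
PE = ½kx² = ½(176)(0.5)² = 22.0 J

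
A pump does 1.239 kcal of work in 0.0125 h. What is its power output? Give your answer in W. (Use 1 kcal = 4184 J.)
Convert to SI: W = 5183.98 J, t = 45.0 s
P = W/t = 5183.98/45.0 = 115.2 W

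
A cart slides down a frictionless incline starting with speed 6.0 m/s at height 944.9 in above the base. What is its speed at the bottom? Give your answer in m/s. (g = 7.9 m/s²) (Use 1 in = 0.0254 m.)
Convert to SI: v₀ = 6.0 m/s, h = 24.0005 m
½mv₀² + mgh = ½mv² ⇒ v = √(v₀² + 2gh) = √(6.0² + 2·7.9·24.0005) = 20.38 m/s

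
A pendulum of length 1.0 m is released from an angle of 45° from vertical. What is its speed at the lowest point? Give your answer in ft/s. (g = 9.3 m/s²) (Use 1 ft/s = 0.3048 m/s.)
h = L(1 − cosθ) = 1.0(1 − cos45°) = 0.292893 m
v = √(2gh) = √(2·9.3·0.292893) = 2.33406 m/s = 7.658 ft/s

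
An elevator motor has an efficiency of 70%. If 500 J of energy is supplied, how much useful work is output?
W_out = η·W_in = 0.7·500 = 350.0 J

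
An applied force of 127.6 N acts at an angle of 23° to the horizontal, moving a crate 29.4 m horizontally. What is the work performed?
W = F·d·cosθ = (127.6)(29.4)cos(23°) = 3453 J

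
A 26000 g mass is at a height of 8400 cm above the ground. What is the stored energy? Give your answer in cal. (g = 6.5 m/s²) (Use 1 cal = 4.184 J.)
Convert to SI: m = 26.0 kg, h = 84.0 m
PE = mgh = (26.0)(6.5)(84.0) = 14196.0 J = 3393 cal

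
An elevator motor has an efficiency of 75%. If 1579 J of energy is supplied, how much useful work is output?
W_out = η·W_in = 0.75·1579 = 1184.25 J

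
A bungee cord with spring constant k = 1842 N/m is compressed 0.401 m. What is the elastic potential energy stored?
PE = ½kx² = ½(1842)(0.401)² = 148.1 J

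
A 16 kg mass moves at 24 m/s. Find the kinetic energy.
KE = ½mv² = ½(16)(24)² = 4608.0 J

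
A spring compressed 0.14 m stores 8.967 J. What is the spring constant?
k = 2·PE/x² = 2·8.967/(0.14)² = 915.0 N/m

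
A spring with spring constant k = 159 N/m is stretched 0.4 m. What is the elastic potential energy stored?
PE = ½kx² = ½(159)(0.4)² = 12.72 J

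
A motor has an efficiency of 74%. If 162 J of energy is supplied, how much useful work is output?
W_out = η·W_in = 0.74·162 = 119.88 J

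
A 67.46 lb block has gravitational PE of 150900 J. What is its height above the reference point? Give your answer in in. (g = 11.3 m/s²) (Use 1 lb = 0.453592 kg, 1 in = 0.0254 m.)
Convert to SI: m = 30.5993 kg, PE = 150900 J
h = PE/(mg) = 150900/(30.5993·11.3) = 436.414 m = 17180 in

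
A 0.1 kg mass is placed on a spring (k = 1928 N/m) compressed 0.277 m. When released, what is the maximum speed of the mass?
½kx² = ½mv² ⇒ v = x√(k/m) = (0.277)√(1928/0.1) = 38.46 m/s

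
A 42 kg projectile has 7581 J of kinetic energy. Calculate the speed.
v = √(2·KE/m) = √(2·7581/42) = 19.0 m/s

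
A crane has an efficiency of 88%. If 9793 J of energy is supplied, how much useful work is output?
W_out = η·W_in = 0.88·9793 = 8617.84 J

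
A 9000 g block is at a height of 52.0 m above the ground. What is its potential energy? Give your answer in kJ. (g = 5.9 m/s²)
Convert to SI: m = 9.0 kg, h = 52.0 m
PE = mgh = (9.0)(5.9)(52.0) = 2761.2 J = 2.761 kJ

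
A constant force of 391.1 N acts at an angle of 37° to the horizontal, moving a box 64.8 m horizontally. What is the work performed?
W = F·d·cosθ = (391.1)(64.8)cos(37°) = 20240 J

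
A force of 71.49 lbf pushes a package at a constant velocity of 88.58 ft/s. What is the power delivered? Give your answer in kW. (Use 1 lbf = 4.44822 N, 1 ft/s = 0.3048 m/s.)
Convert to SI: F = 318.003 N, v = 26.9992 m/s
P = Fv = (318.003)(26.9992) = 8585.83 W = 8.586 kW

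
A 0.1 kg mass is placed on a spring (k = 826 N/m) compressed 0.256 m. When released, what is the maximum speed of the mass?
½kx² = ½mv² ⇒ v = x√(k/m) = (0.256)√(826/0.1) = 23.27 m/s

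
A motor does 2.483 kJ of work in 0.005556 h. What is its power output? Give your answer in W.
Convert to SI: W = 2483.0 J, t = 20.0016 s
P = W/t = 2483.0/20.0016 = 124.1 W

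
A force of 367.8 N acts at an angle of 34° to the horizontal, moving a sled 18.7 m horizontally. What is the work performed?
W = F·d·cosθ = (367.8)(18.7)cos(34°) = 5702 J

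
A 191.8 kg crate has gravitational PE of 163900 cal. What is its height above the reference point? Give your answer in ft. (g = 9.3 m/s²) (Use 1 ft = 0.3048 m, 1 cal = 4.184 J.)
Convert to SI: m = 191.8 kg, PE = 685758 J
h = PE/(mg) = 685758/(191.8·9.3) = 384.449 m = 1261 ft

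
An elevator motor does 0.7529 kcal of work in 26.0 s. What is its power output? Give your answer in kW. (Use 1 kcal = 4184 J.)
Convert to SI: W = 3150.13 J, t = 26.0 s
P = W/t = 3150.13/26.0 = 121.159 W = 0.1212 kW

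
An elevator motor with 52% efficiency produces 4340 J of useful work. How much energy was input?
W_in = W_out/η = 4340/0.52 = 8346 J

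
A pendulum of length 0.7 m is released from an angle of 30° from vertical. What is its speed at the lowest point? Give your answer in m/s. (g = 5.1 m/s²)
h = L(1 − cosθ) = 0.7(1 − cos30°) = 0.0937822 m
v = √(2gh) = √(2·5.1·0.0937822) = 0.978 m/s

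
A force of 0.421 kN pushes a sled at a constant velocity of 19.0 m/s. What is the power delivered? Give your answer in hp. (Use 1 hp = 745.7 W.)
Convert to SI: F = 421.0 N, v = 19.0 m/s
P = Fv = (421.0)(19.0) = 7999.0 W = 10.73 hp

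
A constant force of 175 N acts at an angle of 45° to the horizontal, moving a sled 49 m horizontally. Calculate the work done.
W = F·d·cosθ = (175)(49)cos(45°) = 6063 J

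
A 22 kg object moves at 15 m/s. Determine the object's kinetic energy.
KE = ½mv² = ½(22)(15)² = 2475.0 J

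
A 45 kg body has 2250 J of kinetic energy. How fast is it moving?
v = √(2·KE/m) = √(2·2250/45) = 10.0 m/s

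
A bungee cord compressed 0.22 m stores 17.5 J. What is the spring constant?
k = 2·PE/x² = 2·17.5/(0.22)² = 723.1 N/m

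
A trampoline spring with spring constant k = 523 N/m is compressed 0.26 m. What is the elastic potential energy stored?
PE = ½kx² = ½(523)(0.26)² = 17.68 J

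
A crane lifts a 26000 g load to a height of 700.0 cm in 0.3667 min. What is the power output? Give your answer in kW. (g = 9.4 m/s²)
Convert to SI: m = 26.0 kg, h = 7.0 m, t = 22.002 s
P = mgh/t = (26.0)(9.4)(7.0)/22.002 = 77.7566 W = 0.07776 kW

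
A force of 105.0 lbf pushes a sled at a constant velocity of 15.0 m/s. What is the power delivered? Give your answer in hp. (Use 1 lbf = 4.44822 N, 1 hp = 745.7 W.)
Convert to SI: F = 467.063 N, v = 15.0 m/s
P = Fv = (467.063)(15.0) = 7005.95 W = 9.395 hp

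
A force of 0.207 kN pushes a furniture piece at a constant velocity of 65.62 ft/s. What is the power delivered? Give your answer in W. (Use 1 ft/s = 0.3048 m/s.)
Convert to SI: F = 207.0 N, v = 20.001 m/s
P = Fv = (207.0)(20.001) = 4140 W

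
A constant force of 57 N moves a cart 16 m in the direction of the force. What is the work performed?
W = F·d = (57)(16) = 912.0 J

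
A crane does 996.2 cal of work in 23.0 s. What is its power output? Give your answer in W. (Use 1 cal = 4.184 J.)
Convert to SI: W = 4168.1 J, t = 23.0 s
P = W/t = 4168.1/23.0 = 181.2 W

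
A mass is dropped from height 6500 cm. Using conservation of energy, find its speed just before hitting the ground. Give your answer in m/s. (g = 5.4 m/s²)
Convert to SI: h = 65.0 m
mgh = ½mv² ⇒ v = √(2gh) = √(2·5.4·65.0) = 26.5 m/s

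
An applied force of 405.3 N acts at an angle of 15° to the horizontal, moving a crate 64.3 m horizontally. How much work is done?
W = F·d·cosθ = (405.3)(64.3)cos(15°) = 25170 J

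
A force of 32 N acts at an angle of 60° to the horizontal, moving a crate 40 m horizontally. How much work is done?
W = F·d·cosθ = (32)(40)cos(60°) = 640.0 J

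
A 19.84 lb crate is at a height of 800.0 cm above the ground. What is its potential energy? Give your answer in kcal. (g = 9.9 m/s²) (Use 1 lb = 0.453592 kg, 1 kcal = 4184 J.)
Convert to SI: m = 8.99927 kg, h = 8.0 m
PE = mgh = (8.99927)(9.9)(8.0) = 712.742 J = 0.1703 kcal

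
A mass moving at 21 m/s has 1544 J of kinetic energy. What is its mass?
m = 2·KE/v² = 2·1544/(21)² = 7.002 kg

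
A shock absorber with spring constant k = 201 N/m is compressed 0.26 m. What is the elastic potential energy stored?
PE = ½kx² = ½(201)(0.26)² = 6.794 J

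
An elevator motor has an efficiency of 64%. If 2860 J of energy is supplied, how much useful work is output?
W_out = η·W_in = 0.64·2860 = 1830.4 J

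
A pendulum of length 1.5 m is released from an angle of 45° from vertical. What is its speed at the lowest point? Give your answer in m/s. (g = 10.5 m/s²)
h = L(1 − cosθ) = 1.5(1 − cos45°) = 0.43934 m
v = √(2gh) = √(2·10.5·0.43934) = 3.037 m/s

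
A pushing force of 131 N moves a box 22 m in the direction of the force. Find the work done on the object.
W = F·d = (131)(22) = 2882 J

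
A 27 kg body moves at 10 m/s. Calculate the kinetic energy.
KE = ½mv² = ½(27)(10)² = 1350.0 J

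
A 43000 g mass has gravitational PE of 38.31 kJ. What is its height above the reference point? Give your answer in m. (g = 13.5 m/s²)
Convert to SI: m = 43.0 kg, PE = 38310.0 J
h = PE/(mg) = 38310.0/(43.0·13.5) = 65.99 m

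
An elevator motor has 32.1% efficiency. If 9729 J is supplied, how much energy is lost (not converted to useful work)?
W_lost = W_in(1 − η) = 9729·(1 − 0.321) = 6606 J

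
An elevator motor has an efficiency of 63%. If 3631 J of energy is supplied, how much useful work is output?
W_out = η·W_in = 0.63·3631 = 2287.53 J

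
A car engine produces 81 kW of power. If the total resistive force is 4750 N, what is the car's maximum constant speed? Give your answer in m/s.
P = Fv ⇒ v = P/F = 81000 W/4750.0 N = 17.05 m/s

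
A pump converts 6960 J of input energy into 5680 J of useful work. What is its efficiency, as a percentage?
η = W_out/W_in = 5680/6960 = 81.61%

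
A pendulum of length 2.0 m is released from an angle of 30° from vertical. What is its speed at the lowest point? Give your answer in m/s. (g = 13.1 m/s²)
h = L(1 − cosθ) = 2.0(1 − cos30°) = 0.267949 m
v = √(2gh) = √(2·13.1·0.267949) = 2.65 m/s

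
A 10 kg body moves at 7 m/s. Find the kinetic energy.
KE = ½mv² = ½(10)(7)² = 245.0 J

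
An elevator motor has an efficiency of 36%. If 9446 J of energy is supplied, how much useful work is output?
W_out = η·W_in = 0.36·9446 = 3400.56 J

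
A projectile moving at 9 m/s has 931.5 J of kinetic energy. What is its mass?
m = 2·KE/v² = 2·931.5/(9)² = 23.0 kg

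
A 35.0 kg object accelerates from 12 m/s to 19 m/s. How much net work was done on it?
W = ΔKE = ½m(v₂² − v₁²) = ½(35.0)(19² − 12²) = 3797.5 J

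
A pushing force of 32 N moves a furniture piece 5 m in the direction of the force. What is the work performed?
W = F·d = (32)(5) = 160.0 J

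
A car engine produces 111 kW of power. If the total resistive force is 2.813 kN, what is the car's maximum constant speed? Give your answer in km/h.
Convert to SI: F = 2813.0 N
P = Fv ⇒ v = P/F = 111000 W/2813.0 N = 39.4597 m/s = 142.1 km/h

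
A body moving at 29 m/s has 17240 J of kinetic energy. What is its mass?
m = 2·KE/v² = 2·17240/(29)² = 41.0 kg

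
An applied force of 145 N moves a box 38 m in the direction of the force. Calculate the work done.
W = F·d = (145)(38) = 5510 J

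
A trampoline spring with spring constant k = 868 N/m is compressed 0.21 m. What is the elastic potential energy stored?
PE = ½kx² = ½(868)(0.21)² = 19.14 J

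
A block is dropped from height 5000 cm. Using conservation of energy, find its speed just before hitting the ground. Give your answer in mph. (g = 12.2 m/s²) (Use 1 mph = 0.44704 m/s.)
Convert to SI: h = 50.0 m
mgh = ½mv² ⇒ v = √(2gh) = √(2·12.2·50.0) = 34.9285 m/s = 78.13 mph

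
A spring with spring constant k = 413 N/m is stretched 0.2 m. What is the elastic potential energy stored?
PE = ½kx² = ½(413)(0.2)² = 8.26 J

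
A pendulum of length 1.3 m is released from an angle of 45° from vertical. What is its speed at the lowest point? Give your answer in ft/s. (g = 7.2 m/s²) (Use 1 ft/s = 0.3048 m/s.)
h = L(1 − cosθ) = 1.3(1 − cos45°) = 0.380761 m
v = √(2gh) = √(2·7.2·0.380761) = 2.34157 m/s = 7.682 ft/s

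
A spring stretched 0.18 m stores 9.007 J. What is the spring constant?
k = 2·PE/x² = 2·9.007/(0.18)² = 556.0 N/m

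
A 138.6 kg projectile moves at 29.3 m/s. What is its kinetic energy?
KE = ½mv² = ½(138.6)(29.3)² = 59490 J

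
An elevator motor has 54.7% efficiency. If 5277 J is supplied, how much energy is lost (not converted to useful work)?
W_lost = W_in(1 − η) = 5277·(1 − 0.547) = 2390 J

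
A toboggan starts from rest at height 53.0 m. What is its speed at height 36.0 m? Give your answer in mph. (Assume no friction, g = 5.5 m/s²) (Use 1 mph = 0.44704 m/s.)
mgh₁ = mgh₂ + ½mv² ⇒ v = √(2g(h₁−h₂)) = √(2·5.5·17.0) = 13.6748 m/s = 30.59 mph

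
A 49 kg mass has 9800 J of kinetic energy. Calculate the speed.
v = √(2·KE/m) = √(2·9800/49) = 20.0 m/s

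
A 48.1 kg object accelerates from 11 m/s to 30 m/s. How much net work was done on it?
W = ΔKE = ½m(v₂² − v₁²) = ½(48.1)(30² − 11²) = 18734.95 J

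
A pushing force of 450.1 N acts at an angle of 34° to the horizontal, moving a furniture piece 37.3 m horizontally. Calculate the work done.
W = F·d·cosθ = (450.1)(37.3)cos(34°) = 13920 J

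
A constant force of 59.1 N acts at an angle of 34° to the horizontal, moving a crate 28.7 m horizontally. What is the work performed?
W = F·d·cosθ = (59.1)(28.7)cos(34°) = 1406 J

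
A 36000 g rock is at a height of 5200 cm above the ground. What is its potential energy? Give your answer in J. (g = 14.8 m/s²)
Convert to SI: m = 36.0 kg, h = 52.0 m
PE = mgh = (36.0)(14.8)(52.0) = 27710 J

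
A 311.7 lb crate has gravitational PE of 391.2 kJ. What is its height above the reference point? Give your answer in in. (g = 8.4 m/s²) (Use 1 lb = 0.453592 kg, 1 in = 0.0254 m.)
Convert to SI: m = 141.385 kg, PE = 391200 J
h = PE/(mg) = 391200/(141.385·8.4) = 329.395 m = 12970 in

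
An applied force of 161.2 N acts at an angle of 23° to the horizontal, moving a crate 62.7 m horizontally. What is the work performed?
W = F·d·cosθ = (161.2)(62.7)cos(23°) = 9304 J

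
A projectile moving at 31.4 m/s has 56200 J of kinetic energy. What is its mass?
m = 2·KE/v² = 2·56200/(31.4)² = 114.0 kg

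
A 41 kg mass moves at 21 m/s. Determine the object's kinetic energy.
KE = ½mv² = ½(41)(21)² = 9040.5 J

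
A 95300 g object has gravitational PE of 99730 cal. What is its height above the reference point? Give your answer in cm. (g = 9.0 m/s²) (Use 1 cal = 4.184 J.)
Convert to SI: m = 95.3 kg, PE = 417270 J
h = PE/(mg) = 417270/(95.3·9.0) = 486.499 m = 48650 cm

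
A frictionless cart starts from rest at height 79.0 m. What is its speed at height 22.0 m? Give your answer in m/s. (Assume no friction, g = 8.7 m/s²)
mgh₁ = mgh₂ + ½mv² ⇒ v = √(2g(h₁−h₂)) = √(2·8.7·57.0) = 31.49 m/s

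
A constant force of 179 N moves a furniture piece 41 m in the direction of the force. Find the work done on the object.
W = F·d = (179)(41) = 7339 J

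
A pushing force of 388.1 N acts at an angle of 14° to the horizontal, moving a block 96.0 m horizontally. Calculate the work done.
W = F·d·cosθ = (388.1)(96.0)cos(14°) = 36150 J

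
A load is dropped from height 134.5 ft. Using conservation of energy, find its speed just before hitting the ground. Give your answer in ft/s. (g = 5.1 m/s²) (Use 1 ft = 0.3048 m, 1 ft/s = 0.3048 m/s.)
Convert to SI: h = 40.9956 m
mgh = ½mv² ⇒ v = √(2gh) = √(2·5.1·40.9956) = 20.4488 m/s = 67.09 ft/s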